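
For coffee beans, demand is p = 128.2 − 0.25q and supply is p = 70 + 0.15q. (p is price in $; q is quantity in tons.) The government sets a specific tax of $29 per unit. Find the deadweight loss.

$1051.25

Competitive equilibrium: 128.2 − 0.25q = 70 + 0.15q → q* = 145.5, p* = 91.825.
With the tax, the buyer price exceeds the seller price by 29: (128.2 − 0.25q) − (70 + 0.15q) = 29 → q' = 73.
Δq = 145.5 − 73 = 72.5; the wedge equals the tax, 29.
The triangle = ½ × 72.5 × 29 = $1051.25.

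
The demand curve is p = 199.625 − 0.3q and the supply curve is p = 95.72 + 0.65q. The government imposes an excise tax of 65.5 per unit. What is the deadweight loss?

Competitive equilibrium: 199.625 − 0.3q = 95.72 + 0.65q → q* = 109.3737, p* = 166.8129.
With the tax, the buyer price exceeds the seller price by 65.5: (199.625 − 0.3q) − (95.72 + 0.65q) = 65.5 → q' = 40.4263.
Δq = 109.3737 − 40.4263 = 68.9474; the wedge equals the tax, 65.5.
Welfare loss = ½ × 68.9474 × 65.5 = 2258.03.

2258.03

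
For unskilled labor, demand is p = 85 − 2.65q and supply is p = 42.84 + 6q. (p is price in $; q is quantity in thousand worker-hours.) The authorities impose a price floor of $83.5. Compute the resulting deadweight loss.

$80.27 thousand

Competitive equilibrium: 85 − 2.65q = 42.84 + 6q → q* = 4.874, p* = 72.0839.
At the floor p = 83.5, quantity demanded = (85 − 83.5)/2.65 = 0.566.
Sellers' marginal cost at q' = 0.566: 42.84 + 6·0.566 = 46.236.
Δq = 4.874 − 0.566 = 4.308; wedge = 83.5 − 46.236 = 37.264.
Deadweight loss = ½ × 4.308 × 37.264 = $80.27 thousand.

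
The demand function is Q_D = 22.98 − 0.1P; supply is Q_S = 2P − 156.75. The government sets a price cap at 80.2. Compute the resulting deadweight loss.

In inverse form: demand P = 229.8 − 10Q, supply P = 78.375 + 0.5Q.
Competitive equilibrium: 229.8 − 10Q = 78.375 + 0.5Q → Q* = 14.4214, P* = 85.5857.
At the ceiling P = 80.2, quantity supplied = (80.2 − 78.375)/0.5 = 3.65.
Willingness to pay at Q' = 3.65: 229.8 − 10·3.65 = 193.3.
ΔQ = 14.4214 − 3.65 = 10.7714; wedge = 193.3 − 80.2 = 113.1.
The triangle = ½ × 10.7714 × 113.1 = 609.12.

609.12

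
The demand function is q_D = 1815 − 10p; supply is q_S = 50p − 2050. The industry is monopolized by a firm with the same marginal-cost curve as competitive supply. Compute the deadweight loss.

16994.02

In inverse form: demand p = 181.5 − 0.1q, supply p = 41 + 0.02q.
Competitive equilibrium: 181.5 − 0.1q = 41 + 0.02q → q* = 1170.83333, p* = 64.41667.
Marginal revenue: MR = 181.5 − 0.2q. Set MR = MC: 181.5 − 0.2q = 41 + 0.02q → q_m = 638.63636.
Price p_m = 181.5 − 0.1·638.63636 = 117.63636; MC(q_m) = 41 + 0.02·638.63636 = 53.77273.
Competitive q* = 1170.83333, so Δq = 532.19697; wedge = 117.63636 − 53.77273 = 63.86363.
Welfare loss = ½ × 532.19697 × 63.86363 = 16994.02.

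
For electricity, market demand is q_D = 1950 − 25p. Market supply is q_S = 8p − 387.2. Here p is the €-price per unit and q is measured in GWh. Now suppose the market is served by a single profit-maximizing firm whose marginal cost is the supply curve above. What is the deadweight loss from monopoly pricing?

€101.08

In inverse form: demand p = 78 − 0.04q, supply p = 48.4 + 0.125q.
Competitive equilibrium: 78 − 0.04q = 48.4 + 0.125q → q* = 179.3939, p* = 70.8242.
Marginal revenue: MR = 78 − 0.08q. Set MR = MC: 78 − 0.08q = 48.4 + 0.125q → q_m = 144.3902.
Price p_m = 78 − 0.04·144.3902 = 72.2244; MC(q_m) = 48.4 + 0.125·144.3902 = 66.4488.
Competitive q* = 179.3939, so Δq = 35.0037; wedge = 72.2244 − 66.4488 = 5.7756.
Deadweight loss = ½ × 35.0037 × 5.7756 = €101.08.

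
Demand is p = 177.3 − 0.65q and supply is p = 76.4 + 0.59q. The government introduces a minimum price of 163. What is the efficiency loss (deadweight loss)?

Competitive equilibrium: 177.3 − 0.65q = 76.4 + 0.59q → q* = 81.371, p* = 124.4089.
At the floor p = 163, quantity demanded = (177.3 − 163)/0.65 = 22.
Sellers' marginal cost at q' = 22: 76.4 + 0.59·22 = 89.38.
Δq = 81.371 − 22 = 59.371; wedge = 163 − 89.38 = 73.62.
The triangle = ½ × 59.371 × 73.62 = 2185.45.

2185.45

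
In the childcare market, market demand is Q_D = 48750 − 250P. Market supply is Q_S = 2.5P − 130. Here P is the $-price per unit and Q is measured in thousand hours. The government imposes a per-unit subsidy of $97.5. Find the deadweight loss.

$11765.16 thousand

In inverse form: demand P = 195 − 0.004Q, supply P = 52 + 0.4Q.
Competitive equilibrium: 195 − 0.004Q = 52 + 0.4Q → Q* = 353.9604, P* = 193.5842.
The subsidy lowers effective supply by 97.5: P = 0.4Q − 45.5.
New quantity: 195 − 0.004Q = 0.4Q − 45.5 → Q' = 595.297.
Overproduction ΔQ = 595.297 − 353.9604 = 241.3366; wedge = subsidy = 97.5.
Deadweight loss = ½ × 241.3366 × 97.5 = $11765.16 thousand.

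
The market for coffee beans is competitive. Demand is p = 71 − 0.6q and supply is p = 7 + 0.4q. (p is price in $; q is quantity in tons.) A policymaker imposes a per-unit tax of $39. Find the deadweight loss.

Competitive equilibrium: 71 − 0.6q = 7 + 0.4q → q* = 64, p* = 32.6.
With the tax, the buyer price exceeds the seller price by 39: (71 − 0.6q) − (7 + 0.4q) = 39 → q' = 25.
Δq = 64 − 25 = 39; the wedge equals the tax, 39.
DWL = ½ × 39 × 39 = $760.50.

$760.50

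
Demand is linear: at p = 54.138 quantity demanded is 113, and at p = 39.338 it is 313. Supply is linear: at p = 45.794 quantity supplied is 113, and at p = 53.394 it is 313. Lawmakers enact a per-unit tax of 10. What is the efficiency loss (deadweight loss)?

446.43

Demand slope = (39.338 − 54.138)/(313 − 113) = −0.074, so p = 62.5 − 0.074q.
Supply slope = (53.394 − 45.794)/(313 − 113) = 0.038, so p = 41.5 + 0.038q.
Competitive equilibrium: 62.5 − 0.074q = 41.5 + 0.038q → q* = 187.5, p* = 48.625.
With the tax, the buyer price exceeds the seller price by 10: (62.5 − 0.074q) − (41.5 + 0.038q) = 10 → q' = 98.2143.
Δq = 187.5 − 98.2143 = 89.2857; the wedge equals the tax, 10.
DWL = ½ × 89.2857 × 10 = 446.43.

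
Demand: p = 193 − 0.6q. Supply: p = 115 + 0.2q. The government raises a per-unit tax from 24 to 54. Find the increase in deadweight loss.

Competitive equilibrium: 193 − 0.6q = 115 + 0.2q → q* = 97.5, p* = 134.5.
For a per-unit tax t: Δq = t/0.8, so DWL = ½·t·(t/0.8) = t²/1.6.
At t = 24: DWL = 360. At t = 54: DWL = 1822.5.
Increase = 1822.5 − 360 = 1462.50.

1462.50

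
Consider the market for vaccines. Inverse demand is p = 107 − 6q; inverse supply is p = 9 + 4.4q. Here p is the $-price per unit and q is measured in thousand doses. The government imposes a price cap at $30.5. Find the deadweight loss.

Competitive equilibrium: 107 − 6q = 9 + 4.4q → q* = 9.42308, p* = 50.46154.
At the ceiling p = 30.5, quantity supplied = (30.5 − 9)/4.4 = 4.88636.
Willingness to pay at q' = 4.88636: 107 − 6·4.88636 = 77.68184.
Δq = 9.42308 − 4.88636 = 4.53672; wedge = 77.68184 − 30.5 = 47.18184.
The triangle = ½ × 4.53672 × 47.18184 = $107.03 thousand.

$107.03 thousand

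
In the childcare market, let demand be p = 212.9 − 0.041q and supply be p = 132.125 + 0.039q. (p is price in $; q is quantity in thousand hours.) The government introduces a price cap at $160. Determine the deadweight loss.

Competitive equilibrium: 212.9 − 0.041q = 132.125 + 0.039q → q* = 1009.6875, p* = 171.50281.
At the ceiling p = 160, quantity supplied = (160 − 132.125)/0.039 = 714.74359.
Willingness to pay at q' = 714.74359: 212.9 − 0.041·714.74359 = 183.59551.
Δq = 1009.6875 − 714.74359 = 294.94391; wedge = 183.59551 − 160 = 23.59551.
Deadweight loss = ½ × 294.94391 × 23.59551 = $3479.68 thousand.

$3479.68 thousand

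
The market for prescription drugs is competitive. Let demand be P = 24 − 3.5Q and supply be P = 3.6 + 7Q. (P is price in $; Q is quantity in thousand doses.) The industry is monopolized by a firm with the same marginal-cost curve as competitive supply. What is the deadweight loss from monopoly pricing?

Competitive equilibrium: 24 − 3.5Q = 3.6 + 7Q → Q* = 1.9429, P* = 17.2.
Marginal revenue: MR = 24 − 7Q. Set MR = MC: 24 − 7Q = 3.6 + 7Q → Q_m = 1.4571.
Price P_m = 24 − 3.5·1.4571 = 18.9002; MC(Q_m) = 3.6 + 7·1.4571 = 13.7997.
Competitive Q* = 1.9429, so ΔQ = 0.4858; wedge = 18.9002 − 13.7997 = 5.1005.
The triangle = ½ × 0.4858 × 5.1005 = $1.24 thousand.

$1.24 thousand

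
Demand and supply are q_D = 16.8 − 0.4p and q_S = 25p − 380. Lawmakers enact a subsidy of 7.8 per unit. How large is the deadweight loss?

11.98

In inverse form: demand p = 42 − 2.5q, supply p = 15.2 + 0.04q.
Competitive equilibrium: 42 − 2.5q = 15.2 + 0.04q → q* = 10.5512, p* = 15.622.
The subsidy lowers effective supply by 7.8: p = 7.4 + 0.04q.
New quantity: 42 − 2.5q = 7.4 + 0.04q → q' = 13.622.
Overproduction Δq = 13.622 − 10.5512 = 3.0708; wedge = subsidy = 7.8.
Welfare loss = ½ × 3.0708 × 7.8 = 11.98.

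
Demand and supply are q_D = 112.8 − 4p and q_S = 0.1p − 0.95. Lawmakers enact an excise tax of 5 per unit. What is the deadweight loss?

In inverse form: demand p = 28.2 − 0.25q, supply p = 9.5 + 10q.
Competitive equilibrium: 28.2 − 0.25q = 9.5 + 10q → q* = 1.8244, p* = 27.7439.
With the tax, the buyer price exceeds the seller price by 5: (28.2 − 0.25q) − (9.5 + 10q) = 5 → q' = 1.3366.
Δq = 1.8244 − 1.3366 = 0.4878; the wedge equals the tax, 5.
Deadweight loss = ½ × 0.4878 × 5 = 1.22.

1.22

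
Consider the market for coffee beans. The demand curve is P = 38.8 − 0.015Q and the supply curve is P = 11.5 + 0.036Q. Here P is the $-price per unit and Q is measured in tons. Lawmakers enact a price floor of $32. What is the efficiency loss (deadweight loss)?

$171.30

Competitive equilibrium: 38.8 − 0.015Q = 11.5 + 0.036Q → Q* = 535.2941, P* = 30.7706.
At the floor P = 32, quantity demanded = (38.8 − 32)/0.015 = 453.3333.
Sellers' marginal cost at Q' = 453.3333: 11.5 + 0.036·453.3333 = 27.82.
ΔQ = 535.2941 − 453.3333 = 81.9608; wedge = 32 − 27.82 = 4.18.
Deadweight loss = ½ × 81.9608 × 4.18 = $171.30.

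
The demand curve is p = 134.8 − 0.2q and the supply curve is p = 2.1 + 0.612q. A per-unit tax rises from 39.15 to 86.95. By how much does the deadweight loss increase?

3711.56

Competitive equilibrium: 134.8 − 0.2q = 2.1 + 0.612q → q* = 163.4236, p* = 102.1153.
For a per-unit tax t: Δq = t/0.812, so DWL = ½·t·(t/0.812) = t²/1.624.
At t = 39.15: DWL = 943.795. At t = 86.95: DWL = 4655.359.
Increase = 4655.359 − 943.795 = 3711.56.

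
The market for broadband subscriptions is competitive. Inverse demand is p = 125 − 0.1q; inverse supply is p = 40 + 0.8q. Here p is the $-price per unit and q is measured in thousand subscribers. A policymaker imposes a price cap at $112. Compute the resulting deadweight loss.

Competitive equilibrium: 125 − 0.1q = 40 + 0.8q → q* = 94.4444, p* = 115.5556.
At the ceiling p = 112, quantity supplied = (112 − 40)/0.8 = 90.
Willingness to pay at q' = 90: 125 − 0.1·90 = 116.
Δq = 94.4444 − 90 = 4.4444; wedge = 116 − 112 = 4.
DWL = ½ × 4.4444 × 4 = $8.89 thousand.

$8.89 thousand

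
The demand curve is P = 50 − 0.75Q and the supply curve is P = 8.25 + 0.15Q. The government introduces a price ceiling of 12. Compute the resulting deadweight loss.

205.87

Competitive equilibrium: 50 − 0.75Q = 8.25 + 0.15Q → Q* = 46.3889, P* = 15.2083.
At the ceiling P = 12, quantity supplied = (12 − 8.25)/0.15 = 25.
Willingness to pay at Q' = 25: 50 − 0.75·25 = 31.25.
ΔQ = 46.3889 − 25 = 21.3889; wedge = 31.25 − 12 = 19.25.
Deadweight loss = ½ × 21.3889 × 19.25 = 205.87.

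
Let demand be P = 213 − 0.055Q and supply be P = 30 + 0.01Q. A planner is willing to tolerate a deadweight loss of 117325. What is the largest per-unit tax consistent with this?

Competitive equilibrium: 213 − 0.055Q = 30 + 0.01Q → Q* = 2815.3846, P* = 58.1538.
A tax t gives ΔQ = t/0.065 and wedge t, so DWL = t²/0.13.
t²/0.13 = 117325 → t² = 15252.25 → t = 123.5.

123.5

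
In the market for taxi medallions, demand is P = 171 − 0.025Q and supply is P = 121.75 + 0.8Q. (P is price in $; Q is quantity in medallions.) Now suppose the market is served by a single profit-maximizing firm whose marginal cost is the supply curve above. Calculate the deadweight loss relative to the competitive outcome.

Competitive equilibrium: 171 − 0.025Q = 121.75 + 0.8Q → Q* = 59.697, P* = 169.5076.
Marginal revenue: MR = 171 − 0.05Q. Set MR = MC: 171 − 0.05Q = 121.75 + 0.8Q → Q_m = 57.9412.
Price P_m = 171 − 0.025·57.9412 = 169.5515; MC(Q_m) = 121.75 + 0.8·57.9412 = 168.103.
Competitive Q* = 59.697, so ΔQ = 1.7558; wedge = 169.5515 − 168.103 = 1.4485.
The triangle = ½ × 1.7558 × 1.4485 = $1.27.

$1.27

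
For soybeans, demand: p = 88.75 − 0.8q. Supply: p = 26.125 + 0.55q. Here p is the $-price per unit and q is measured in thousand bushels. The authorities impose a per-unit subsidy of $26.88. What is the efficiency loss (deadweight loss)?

$267.61 thousand

Competitive equilibrium: 88.75 − 0.8q = 26.125 + 0.55q → q* = 46.3889, p* = 51.6389.
The subsidy lowers effective supply by 26.88: p = 0.55q − 0.755.
New quantity: 88.75 − 0.8q = 0.55q − 0.755 → q' = 66.3.
Overproduction Δq = 66.3 − 46.3889 = 19.9111; wedge = subsidy = 26.88.
Welfare loss = ½ × 19.9111 × 26.88 = $267.61 thousand.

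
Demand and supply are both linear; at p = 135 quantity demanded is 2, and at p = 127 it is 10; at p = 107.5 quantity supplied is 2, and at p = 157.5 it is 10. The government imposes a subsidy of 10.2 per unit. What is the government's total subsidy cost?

Demand slope = (127 − 135)/(10 − 2) = −1, so p = 137 − q.
Supply slope = (157.5 − 107.5)/(10 − 2) = 6.25, so p = 95 + 6.25q.
Competitive equilibrium: 137 − q = 95 + 6.25q → q* = 5.7931, p* = 131.2069.
The subsidy lowers effective supply by 10.2: p = 84.8 + 6.25q.
New quantity: 137 − q = 84.8 + 6.25q → q' = 7.2.
Total subsidy cost = 10.2 × 7.2 = 73.44.

73.44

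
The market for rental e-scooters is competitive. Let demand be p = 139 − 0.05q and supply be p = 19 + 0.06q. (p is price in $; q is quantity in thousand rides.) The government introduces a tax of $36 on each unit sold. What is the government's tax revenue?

$27490.91 thousand

Competitive equilibrium: 139 − 0.05q = 19 + 0.06q → q* = 1090.9091, p* = 84.4545.
With the tax, the buyer price exceeds the seller price by 36: (139 − 0.05q) − (19 + 0.06q) = 36 → q' = 763.6364.
Tax revenue = 36 × 763.6364 = $27490.91 thousand.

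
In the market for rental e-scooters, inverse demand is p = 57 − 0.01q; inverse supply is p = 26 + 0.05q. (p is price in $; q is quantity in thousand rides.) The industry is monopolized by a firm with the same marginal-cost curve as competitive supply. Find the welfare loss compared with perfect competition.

Competitive equilibrium: 57 − 0.01q = 26 + 0.05q → q* = 516.66667, p* = 51.83333.
Marginal revenue: MR = 57 − 0.02q. Set MR = MC: 57 − 0.02q = 26 + 0.05q → q_m = 442.85714.
Price p_m = 57 − 0.01·442.85714 = 52.57143; MC(q_m) = 26 + 0.05·442.85714 = 48.14286.
Competitive q* = 516.66667, so Δq = 73.80953; wedge = 52.57143 − 48.14286 = 4.42857.
Deadweight loss = ½ × 73.80953 × 4.42857 = $163.44 thousand.

$163.44 thousand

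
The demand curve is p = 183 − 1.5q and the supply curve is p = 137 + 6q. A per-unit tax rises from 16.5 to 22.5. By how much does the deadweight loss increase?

15.60

Competitive equilibrium: 183 − 1.5q = 137 + 6q → q* = 6.1333, p* = 173.8.
For a per-unit tax t: Δq = t/7.5, so DWL = ½·t·(t/7.5) = t²/15.
At t = 16.5: DWL = 18.15. At t = 22.5: DWL = 33.75.
Increase = 33.75 − 18.15 = 15.60.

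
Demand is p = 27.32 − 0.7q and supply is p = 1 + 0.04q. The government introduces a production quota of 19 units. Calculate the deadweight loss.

101.56

Competitive equilibrium: 27.32 − 0.7q = 1 + 0.04q → q* = 35.5676, p* = 2.4227.
At q = 19: demand price = 27.32 − 0.7·19 = 14.02; supply price = 1 + 0.04·19 = 1.76.
Δq = 35.5676 − 19 = 16.5676; wedge = 14.02 − 1.76 = 12.26.
The triangle = ½ × 16.5676 × 12.26 = 101.56.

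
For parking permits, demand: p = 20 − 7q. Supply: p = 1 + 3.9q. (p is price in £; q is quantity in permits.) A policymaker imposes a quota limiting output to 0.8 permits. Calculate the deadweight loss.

Competitive equilibrium: 20 − 7q = 1 + 3.9q → q* = 1.7431, p* = 7.7982.
At q = 0.8: demand price = 20 − 7·0.8 = 14.4; supply price = 1 + 3.9·0.8 = 4.12.
Δq = 1.7431 − 0.8 = 0.9431; wedge = 14.4 − 4.12 = 10.28.
Welfare loss = ½ × 0.9431 × 10.28 = £4.85.

£4.85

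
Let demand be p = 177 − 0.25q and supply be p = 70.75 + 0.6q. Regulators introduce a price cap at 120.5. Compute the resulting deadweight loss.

Competitive equilibrium: 177 − 0.25q = 70.75 + 0.6q → q* = 125, p* = 145.75.
At the ceiling p = 120.5, quantity supplied = (120.5 − 70.75)/0.6 = 82.9167.
Willingness to pay at q' = 82.9167: 177 − 0.25·82.9167 = 156.2708.
Δq = 125 − 82.9167 = 42.0833; wedge = 156.2708 − 120.5 = 35.7708.
The triangle = ½ × 42.0833 × 35.7708 = 752.68.

752.68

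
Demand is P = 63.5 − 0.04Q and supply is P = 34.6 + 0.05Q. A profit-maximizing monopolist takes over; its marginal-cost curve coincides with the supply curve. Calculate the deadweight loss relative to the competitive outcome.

439.30

Competitive equilibrium: 63.5 − 0.04Q = 34.6 + 0.05Q → Q* = 321.11111, P* = 50.65556.
Marginal revenue: MR = 63.5 − 0.08Q. Set MR = MC: 63.5 − 0.08Q = 34.6 + 0.05Q → Q_m = 222.30769.
Price P_m = 63.5 − 0.04·222.30769 = 54.60769; MC(Q_m) = 34.6 + 0.05·222.30769 = 45.71538.
Competitive Q* = 321.11111, so ΔQ = 98.80342; wedge = 54.60769 − 45.71538 = 8.89231.
Welfare loss = ½ × 98.80342 × 8.89231 = 439.30.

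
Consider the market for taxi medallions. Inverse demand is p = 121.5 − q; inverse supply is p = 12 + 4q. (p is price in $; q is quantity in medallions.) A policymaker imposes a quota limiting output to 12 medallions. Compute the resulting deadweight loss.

Competitive equilibrium: 121.5 − q = 12 + 4q → q* = 21.9, p* = 99.6.
At q = 12: demand price = 121.5 − 1·12 = 109.5; supply price = 12 + 4·12 = 60.
Δq = 21.9 − 12 = 9.9; wedge = 109.5 − 60 = 49.5.
The triangle = ½ × 9.9 × 49.5 = $245.025.

$245.025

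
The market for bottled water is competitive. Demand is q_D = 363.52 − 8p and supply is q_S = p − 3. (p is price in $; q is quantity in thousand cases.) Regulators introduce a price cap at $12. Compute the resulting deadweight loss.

In inverse form: demand p = 45.44 − 0.125q, supply p = 3 + q.
Competitive equilibrium: 45.44 − 0.125q = 3 + q → q* = 37.72444, p* = 40.72444.
At the ceiling p = 12, quantity supplied = (12 − 3)/1 = 9.
Willingness to pay at q' = 9: 45.44 − 0.125·9 = 44.315.
Δq = 37.72444 − 9 = 28.72444; wedge = 44.315 − 12 = 32.315.
Deadweight loss = ½ × 28.72444 × 32.315 = $464.12 thousand.

$464.12 thousand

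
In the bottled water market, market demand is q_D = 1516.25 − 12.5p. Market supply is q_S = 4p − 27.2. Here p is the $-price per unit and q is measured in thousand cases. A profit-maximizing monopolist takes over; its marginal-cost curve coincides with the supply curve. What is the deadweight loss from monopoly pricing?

In inverse form: demand p = 121.3 − 0.08q, supply p = 6.8 + 0.25q.
Competitive equilibrium: 121.3 − 0.08q = 6.8 + 0.25q → q* = 346.9697, p* = 93.5424.
Marginal revenue: MR = 121.3 − 0.16q. Set MR = MC: 121.3 − 0.16q = 6.8 + 0.25q → q_m = 279.2683.
Price p_m = 121.3 − 0.08·279.2683 = 98.9585; MC(q_m) = 6.8 + 0.25·279.2683 = 76.6171.
Competitive q* = 346.9697, so Δq = 67.7014; wedge = 98.9585 − 76.6171 = 22.3414.
Welfare loss = ½ × 67.7014 × 22.3414 = $756.27 thousand.

$756.27 thousand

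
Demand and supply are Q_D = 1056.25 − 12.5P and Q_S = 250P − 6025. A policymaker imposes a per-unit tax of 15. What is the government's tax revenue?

8107.14

In inverse form: demand P = 84.5 − 0.08Q, supply P = 24.1 + 0.004Q.
Competitive equilibrium: 84.5 − 0.08Q = 24.1 + 0.004Q → Q* = 719.0476, P* = 26.9762.
With the tax, the buyer price exceeds the seller price by 15: (84.5 − 0.08Q) − (24.1 + 0.004Q) = 15 → Q' = 540.4762.
Tax revenue = 15 × 540.4762 = 8107.14.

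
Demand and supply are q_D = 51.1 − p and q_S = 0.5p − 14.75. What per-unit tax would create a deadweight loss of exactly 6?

6

In inverse form: demand p = 51.1 − q, supply p = 29.5 + 2q.
Competitive equilibrium: 51.1 − q = 29.5 + 2q → q* = 7.2, p* = 43.9.
A tax t gives Δq = t/3 and wedge t, so DWL = t²/6.
t²/6 = 6 → t² = 36 → t = 6.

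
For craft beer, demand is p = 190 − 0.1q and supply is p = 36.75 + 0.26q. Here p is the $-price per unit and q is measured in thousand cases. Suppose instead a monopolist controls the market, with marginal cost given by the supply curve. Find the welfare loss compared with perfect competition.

$1541.53 thousand

Competitive equilibrium: 190 − 0.1q = 36.75 + 0.26q → q* = 425.6944, p* = 147.4306.
Marginal revenue: MR = 190 − 0.2q. Set MR = MC: 190 − 0.2q = 36.75 + 0.26q → q_m = 333.1522.
Price p_m = 190 − 0.1·333.1522 = 156.6848; MC(q_m) = 36.75 + 0.26·333.1522 = 123.3696.
Competitive q* = 425.6944, so Δq = 92.5422; wedge = 156.6848 − 123.3696 = 33.3152.
Welfare loss = ½ × 92.5422 × 33.3152 = $1541.53 thousand.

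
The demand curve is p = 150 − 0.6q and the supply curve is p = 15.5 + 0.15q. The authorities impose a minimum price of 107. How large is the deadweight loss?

4347.04

Competitive equilibrium: 150 − 0.6q = 15.5 + 0.15q → q* = 179.3333, p* = 42.4.
At the floor p = 107, quantity demanded = (150 − 107)/0.6 = 71.6667.
Sellers' marginal cost at q' = 71.6667: 15.5 + 0.15·71.6667 = 26.25.
Δq = 179.3333 − 71.6667 = 107.6666; wedge = 107 − 26.25 = 80.75.
The triangle = ½ × 107.6666 × 80.75 = 4347.04.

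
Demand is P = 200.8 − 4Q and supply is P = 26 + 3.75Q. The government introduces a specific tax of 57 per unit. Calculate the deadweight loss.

Competitive equilibrium: 200.8 − 4Q = 26 + 3.75Q → Q* = 22.5548, P* = 110.5806.
With the tax, the buyer price exceeds the seller price by 57: (200.8 − 4Q) − (26 + 3.75Q) = 57 → Q' = 15.2.
ΔQ = 22.5548 − 15.2 = 7.3548; the wedge equals the tax, 57.
Deadweight loss = ½ × 7.3548 × 57 = 209.61.

209.61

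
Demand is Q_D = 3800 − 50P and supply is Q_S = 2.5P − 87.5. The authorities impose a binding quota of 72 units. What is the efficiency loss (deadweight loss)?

In inverse form: demand P = 76 − 0.02Q, supply P = 35 + 0.4Q.
Competitive equilibrium: 76 − 0.02Q = 35 + 0.4Q → Q* = 97.619, P* = 74.0476.
At Q = 72: demand price = 76 − 0.02·72 = 74.56; supply price = 35 + 0.4·72 = 63.8.
ΔQ = 97.619 − 72 = 25.619; wedge = 74.56 − 63.8 = 10.76.
Welfare loss = ½ × 25.619 × 10.76 = 137.83.

137.83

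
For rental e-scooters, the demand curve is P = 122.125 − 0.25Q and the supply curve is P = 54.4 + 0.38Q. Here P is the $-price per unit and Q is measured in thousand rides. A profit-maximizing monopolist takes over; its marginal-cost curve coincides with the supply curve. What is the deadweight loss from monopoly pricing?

$293.79 thousand

Competitive equilibrium: 122.125 − 0.25Q = 54.4 + 0.38Q → Q* = 107.5, P* = 95.25.
Marginal revenue: MR = 122.125 − 0.5Q. Set MR = MC: 122.125 − 0.5Q = 54.4 + 0.38Q → Q_m = 76.9602.
Price P_m = 122.125 − 0.25·76.9602 = 102.885; MC(Q_m) = 54.4 + 0.38·76.9602 = 83.6449.
Competitive Q* = 107.5, so ΔQ = 30.5398; wedge = 102.885 − 83.6449 = 19.2401.
DWL = ½ × 30.5398 × 19.2401 = $293.79 thousand.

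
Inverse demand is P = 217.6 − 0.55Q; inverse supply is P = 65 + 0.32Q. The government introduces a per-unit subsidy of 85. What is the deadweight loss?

4152.30

Competitive equilibrium: 217.6 − 0.55Q = 65 + 0.32Q → Q* = 175.4023, P* = 121.1287.
The subsidy lowers effective supply by 85: P = 0.32Q − 20.
New quantity: 217.6 − 0.55Q = 0.32Q − 20 → Q' = 273.1034.
Overproduction ΔQ = 273.1034 − 175.4023 = 97.7011; wedge = subsidy = 85.
Deadweight loss = ½ × 97.7011 × 85 = 4152.30.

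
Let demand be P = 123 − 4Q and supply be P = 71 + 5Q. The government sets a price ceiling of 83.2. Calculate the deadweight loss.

Competitive equilibrium: 123 − 4Q = 71 + 5Q → Q* = 5.7778, P* = 99.8889.
At the ceiling P = 83.2, quantity supplied = (83.2 − 71)/5 = 2.44.
Willingness to pay at Q' = 2.44: 123 − 4·2.44 = 113.24.
ΔQ = 5.7778 − 2.44 = 3.3378; wedge = 113.24 − 83.2 = 30.04.
DWL = ½ × 3.3378 × 30.04 = 50.13.

50.13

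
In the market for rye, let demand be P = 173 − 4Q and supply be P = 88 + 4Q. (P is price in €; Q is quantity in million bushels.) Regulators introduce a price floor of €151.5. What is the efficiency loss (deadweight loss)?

Competitive equilibrium: 173 − 4Q = 88 + 4Q → Q* = 10.625, P* = 130.5.
At the floor P = 151.5, quantity demanded = (173 − 151.5)/4 = 5.375.
Sellers' marginal cost at Q' = 5.375: 88 + 4·5.375 = 109.5.
ΔQ = 10.625 − 5.375 = 5.25; wedge = 151.5 − 109.5 = 42.
Welfare loss = ½ × 5.25 × 42 = €110.25 million.

€110.25 million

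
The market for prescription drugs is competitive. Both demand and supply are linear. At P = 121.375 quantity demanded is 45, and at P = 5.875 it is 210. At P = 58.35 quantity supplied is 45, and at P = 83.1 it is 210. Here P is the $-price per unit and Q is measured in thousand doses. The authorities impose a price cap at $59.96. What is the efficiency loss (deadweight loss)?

$1709.05 thousand

Demand slope = (5.875 − 121.375)/(210 − 45) = −0.7, so P = 152.875 − 0.7Q.
Supply slope = (83.1 − 58.35)/(210 − 45) = 0.15, so P = 51.6 + 0.15Q.
Competitive equilibrium: 152.875 − 0.7Q = 51.6 + 0.15Q → Q* = 119.14706, P* = 69.47206.
At the ceiling P = 59.96, quantity supplied = (59.96 − 51.6)/0.15 = 55.73333.
Willingness to pay at Q' = 55.73333: 152.875 − 0.7·55.73333 = 113.86167.
ΔQ = 119.14706 − 55.73333 = 63.41373; wedge = 113.86167 − 59.96 = 53.90167.
Welfare loss = ½ × 63.41373 × 53.90167 = $1709.05 thousand.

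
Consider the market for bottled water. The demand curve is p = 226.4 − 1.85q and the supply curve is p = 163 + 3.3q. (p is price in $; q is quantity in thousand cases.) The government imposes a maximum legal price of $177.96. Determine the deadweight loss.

Competitive equilibrium: 226.4 − 1.85q = 163 + 3.3q → q* = 12.31068, p* = 203.62524.
At the ceiling p = 177.96, quantity supplied = (177.96 − 163)/3.3 = 4.53333.
Willingness to pay at q' = 4.53333: 226.4 − 1.85·4.53333 = 218.01334.
Δq = 12.31068 − 4.53333 = 7.77735; wedge = 218.01334 − 177.96 = 40.05334.
DWL = ½ × 7.77735 × 40.05334 = $155.75 thousand.

$155.75 thousand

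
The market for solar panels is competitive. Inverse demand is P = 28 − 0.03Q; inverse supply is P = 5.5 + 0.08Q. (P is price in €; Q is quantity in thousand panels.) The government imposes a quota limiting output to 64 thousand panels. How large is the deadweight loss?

Competitive equilibrium: 28 − 0.03Q = 5.5 + 0.08Q → Q* = 204.5455, P* = 21.8636.
At Q = 64: demand price = 28 − 0.03·64 = 26.08; supply price = 5.5 + 0.08·64 = 10.62.
ΔQ = 204.5455 − 64 = 140.5455; wedge = 26.08 − 10.62 = 15.46.
Welfare loss = ½ × 140.5455 × 15.46 = €1086.42 thousand.

€1086.42 thousand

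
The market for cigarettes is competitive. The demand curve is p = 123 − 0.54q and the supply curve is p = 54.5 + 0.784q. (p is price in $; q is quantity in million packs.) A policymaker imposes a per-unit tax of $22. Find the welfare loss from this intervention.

$182.78 million

Competitive equilibrium: 123 − 0.54q = 54.5 + 0.784q → q* = 51.7372, p* = 95.0619.
With the tax, the buyer price exceeds the seller price by 22: (123 − 0.54q) − (54.5 + 0.784q) = 22 → q' = 35.1208.
Δq = 51.7372 − 35.1208 = 16.6164; the wedge equals the tax, 22.
DWL = ½ × 16.6164 × 22 = $182.78 million.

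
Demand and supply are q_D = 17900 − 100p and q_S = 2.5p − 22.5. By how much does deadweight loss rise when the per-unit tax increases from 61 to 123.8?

In inverse form: demand p = 179 − 0.01q, supply p = 9 + 0.4q.
Competitive equilibrium: 179 − 0.01q = 9 + 0.4q → q* = 414.6341, p* = 174.8537.
For a per-unit tax t: Δq = t/0.41, so DWL = ½·t·(t/0.41) = t²/0.82.
At t = 61: DWL = 4537.805. At t = 123.8: DWL = 18690.78.
Increase = 18690.78 − 4537.805 = 14152.98.

14152.98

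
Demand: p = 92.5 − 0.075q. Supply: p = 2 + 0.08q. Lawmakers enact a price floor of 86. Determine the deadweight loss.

Competitive equilibrium: 92.5 − 0.075q = 2 + 0.08q → q* = 583.87097, p* = 48.70968.
At the floor p = 86, quantity demanded = (92.5 − 86)/0.075 = 86.66667.
Sellers' marginal cost at q' = 86.66667: 2 + 0.08·86.66667 = 8.93333.
Δq = 583.87097 − 86.66667 = 497.2043; wedge = 86 − 8.93333 = 77.06667.
Welfare loss = ½ × 497.2043 × 77.06667 = 19158.94.

19158.94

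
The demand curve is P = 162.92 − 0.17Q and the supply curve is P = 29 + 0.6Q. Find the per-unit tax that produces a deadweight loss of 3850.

77

Competitive equilibrium: 162.92 − 0.17Q = 29 + 0.6Q → Q* = 173.9221, P* = 133.3532.
A tax t gives ΔQ = t/0.77 and wedge t, so DWL = t²/1.54.
t²/1.54 = 3850 → t² = 5929 → t = 77.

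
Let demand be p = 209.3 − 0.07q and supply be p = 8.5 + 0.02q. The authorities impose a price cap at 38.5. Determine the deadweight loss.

Competitive equilibrium: 209.3 − 0.07q = 8.5 + 0.02q → q* = 2231.1111, p* = 53.1222.
At the ceiling p = 38.5, quantity supplied = (38.5 − 8.5)/0.02 = 1500.
Willingness to pay at q' = 1500: 209.3 − 0.07·1500 = 104.3.
Δq = 2231.1111 − 1500 = 731.1111; wedge = 104.3 − 38.5 = 65.8.
Welfare loss = ½ × 731.1111 × 65.8 = 24053.56.

24053.56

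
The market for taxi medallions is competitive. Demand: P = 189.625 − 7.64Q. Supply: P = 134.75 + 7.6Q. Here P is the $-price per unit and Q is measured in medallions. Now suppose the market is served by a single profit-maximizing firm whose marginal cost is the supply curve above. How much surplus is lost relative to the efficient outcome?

Competitive equilibrium: 189.625 − 7.64Q = 134.75 + 7.6Q → Q* = 3.6007, P* = 162.1155.
Marginal revenue: MR = 189.625 − 15.28Q. Set MR = MC: 189.625 − 15.28Q = 134.75 + 7.6Q → Q_m = 2.3984.
Price P_m = 189.625 − 7.64·2.3984 = 171.3012; MC(Q_m) = 134.75 + 7.6·2.3984 = 152.9778.
Competitive Q* = 3.6007, so ΔQ = 1.2023; wedge = 171.3012 − 152.9778 = 18.3234.
The triangle = ½ × 1.2023 × 18.3234 = $11.02.

$11.02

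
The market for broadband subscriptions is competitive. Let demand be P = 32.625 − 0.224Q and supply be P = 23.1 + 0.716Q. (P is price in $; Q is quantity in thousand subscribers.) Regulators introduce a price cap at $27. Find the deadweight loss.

Competitive equilibrium: 32.625 − 0.224Q = 23.1 + 0.716Q → Q* = 10.133, P* = 30.3552.
At the ceiling P = 27, quantity supplied = (27 − 23.1)/0.716 = 5.4469.
Willingness to pay at Q' = 5.4469: 32.625 − 0.224·5.4469 = 31.4049.
ΔQ = 10.133 − 5.4469 = 4.6861; wedge = 31.4049 − 27 = 4.4049.
Deadweight loss = ½ × 4.6861 × 4.4049 = $10.32 thousand.

$10.32 thousand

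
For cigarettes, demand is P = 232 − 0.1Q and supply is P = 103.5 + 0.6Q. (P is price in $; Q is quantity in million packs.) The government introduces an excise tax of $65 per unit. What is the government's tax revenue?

$5896.43 million

Competitive equilibrium: 232 − 0.1Q = 103.5 + 0.6Q → Q* = 183.5714, P* = 213.6429.
With the tax, the buyer price exceeds the seller price by 65: (232 − 0.1Q) − (103.5 + 0.6Q) = 65 → Q' = 90.7143.
Tax revenue = 65 × 90.7143 = $5896.43 million.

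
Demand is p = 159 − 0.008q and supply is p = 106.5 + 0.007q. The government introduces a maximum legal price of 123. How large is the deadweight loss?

Competitive equilibrium: 159 − 0.008q = 106.5 + 0.007q → q* = 3500, p* = 131.
At the ceiling p = 123, quantity supplied = (123 − 106.5)/0.007 = 2357.14286.
Willingness to pay at q' = 2357.14286: 159 − 0.008·2357.14286 = 140.14286.
Δq = 3500 − 2357.14286 = 1142.85714; wedge = 140.14286 − 123 = 17.14286.
Deadweight loss = ½ × 1142.85714 × 17.14286 = 9795.92.

9795.92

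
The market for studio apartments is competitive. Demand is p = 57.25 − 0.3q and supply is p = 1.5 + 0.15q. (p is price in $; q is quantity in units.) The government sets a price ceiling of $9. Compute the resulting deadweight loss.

$1228.40

Competitive equilibrium: 57.25 − 0.3q = 1.5 + 0.15q → q* = 123.8889, p* = 20.0833.
At the ceiling p = 9, quantity supplied = (9 − 1.5)/0.15 = 50.
Willingness to pay at q' = 50: 57.25 − 0.3·50 = 42.25.
Δq = 123.8889 − 50 = 73.8889; wedge = 42.25 − 9 = 33.25.
Deadweight loss = ½ × 73.8889 × 33.25 = $1228.40.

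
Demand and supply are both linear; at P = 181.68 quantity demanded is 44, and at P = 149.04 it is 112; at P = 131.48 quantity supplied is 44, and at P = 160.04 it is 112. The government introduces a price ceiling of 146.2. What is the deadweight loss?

193.38

Demand slope = (149.04 − 181.68)/(112 − 44) = −0.48, so P = 202.8 − 0.48Q.
Supply slope = (160.04 − 131.48)/(112 − 44) = 0.42, so P = 113 + 0.42Q.
Competitive equilibrium: 202.8 − 0.48Q = 113 + 0.42Q → Q* = 99.7778, P* = 154.9067.
At the ceiling P = 146.2, quantity supplied = (146.2 − 113)/0.42 = 79.0476.
Willingness to pay at Q' = 79.0476: 202.8 − 0.48·79.0476 = 164.8572.
ΔQ = 99.7778 − 79.0476 = 20.7302; wedge = 164.8572 − 146.2 = 18.6572.
DWL = ½ × 20.7302 × 18.6572 = 193.38.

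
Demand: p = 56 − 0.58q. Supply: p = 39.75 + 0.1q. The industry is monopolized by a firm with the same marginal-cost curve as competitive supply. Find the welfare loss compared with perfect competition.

Competitive equilibrium: 56 − 0.58q = 39.75 + 0.1q → q* = 23.8971, p* = 42.1397.
Marginal revenue: MR = 56 − 1.16q. Set MR = MC: 56 − 1.16q = 39.75 + 0.1q → q_m = 12.8968.
Price p_m = 56 − 0.58·12.8968 = 48.5199; MC(q_m) = 39.75 + 0.1·12.8968 = 41.0397.
Competitive q* = 23.8971, so Δq = 11.0003; wedge = 48.5199 − 41.0397 = 7.4802.
Welfare loss = ½ × 11.0003 × 7.4802 = 41.14.

41.14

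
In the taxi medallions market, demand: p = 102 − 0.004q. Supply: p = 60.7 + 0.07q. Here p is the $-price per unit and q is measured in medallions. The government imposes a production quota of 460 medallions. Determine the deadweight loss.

$356.13

Competitive equilibrium: 102 − 0.004q = 60.7 + 0.07q → q* = 558.1081, p* = 99.7676.
At q = 460: demand price = 102 − 0.004·460 = 100.16; supply price = 60.7 + 0.07·460 = 92.9.
Δq = 558.1081 − 460 = 98.1081; wedge = 100.16 − 92.9 = 7.26.
The triangle = ½ × 98.1081 × 7.26 = $356.13.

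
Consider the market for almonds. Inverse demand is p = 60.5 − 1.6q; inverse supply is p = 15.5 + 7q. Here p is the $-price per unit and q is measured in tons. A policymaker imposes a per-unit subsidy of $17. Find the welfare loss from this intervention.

Competitive equilibrium: 60.5 − 1.6q = 15.5 + 7q → q* = 5.2326, p* = 52.1279.
The subsidy lowers effective supply by 17: p = 7q − 1.5.
New quantity: 60.5 − 1.6q = 7q − 1.5 → q' = 7.2093.
Overproduction Δq = 7.2093 − 5.2326 = 1.9767; wedge = subsidy = 17.
Deadweight loss = ½ × 1.9767 × 17 = $16.80.

$16.80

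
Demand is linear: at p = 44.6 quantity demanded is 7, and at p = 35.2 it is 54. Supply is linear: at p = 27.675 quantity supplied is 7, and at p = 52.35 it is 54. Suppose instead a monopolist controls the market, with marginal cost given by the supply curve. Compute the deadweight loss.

15.60

Demand slope = (35.2 − 44.6)/(54 − 7) = −0.2, so p = 46 − 0.2q.
Supply slope = (52.35 − 27.675)/(54 − 7) = 0.525, so p = 24 + 0.525q.
Competitive equilibrium: 46 − 0.2q = 24 + 0.525q → q* = 30.3448, p* = 39.931.
Marginal revenue: MR = 46 − 0.4q. Set MR = MC: 46 − 0.4q = 24 + 0.525q → q_m = 23.7838.
Price p_m = 46 − 0.2·23.7838 = 41.2432; MC(q_m) = 24 + 0.525·23.7838 = 36.4865.
Competitive q* = 30.3448, so Δq = 6.561; wedge = 41.2432 − 36.4865 = 4.7567.
DWL = ½ × 6.561 × 4.7567 = 15.60.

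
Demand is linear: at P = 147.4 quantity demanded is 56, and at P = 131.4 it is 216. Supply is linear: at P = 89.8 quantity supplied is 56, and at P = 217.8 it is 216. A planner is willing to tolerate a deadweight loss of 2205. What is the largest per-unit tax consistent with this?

63

Demand slope = (131.4 − 147.4)/(216 − 56) = −0.1, so P = 153 − 0.1Q.
Supply slope = (217.8 − 89.8)/(216 − 56) = 0.8, so P = 45 + 0.8Q.
Competitive equilibrium: 153 − 0.1Q = 45 + 0.8Q → Q* = 120, P* = 141.
A tax t gives ΔQ = t/0.9 and wedge t, so DWL = t²/1.8.
t²/1.8 = 2205 → t² = 3969 → t = 63.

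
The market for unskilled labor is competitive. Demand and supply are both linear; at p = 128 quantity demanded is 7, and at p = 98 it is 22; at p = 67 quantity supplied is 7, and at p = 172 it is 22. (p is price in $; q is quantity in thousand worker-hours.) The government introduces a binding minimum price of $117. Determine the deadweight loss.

$7.35 thousand

Demand slope = (98 − 128)/(22 − 7) = −2, so p = 142 − 2q.
Supply slope = (172 − 67)/(22 − 7) = 7, so p = 18 + 7q.
Competitive equilibrium: 142 − 2q = 18 + 7q → q* = 13.7778, p* = 114.4444.
At the floor p = 117, quantity demanded = (142 − 117)/2 = 12.5.
Sellers' marginal cost at q' = 12.5: 18 + 7·12.5 = 105.5.
Δq = 13.7778 − 12.5 = 1.2778; wedge = 117 − 105.5 = 11.5.
Deadweight loss = ½ × 1.2778 × 11.5 = $7.35 thousand.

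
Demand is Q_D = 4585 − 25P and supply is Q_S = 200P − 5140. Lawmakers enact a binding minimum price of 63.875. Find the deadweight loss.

5998.18

In inverse form: demand P = 183.4 − 0.04Q, supply P = 25.7 + 0.005Q.
Competitive equilibrium: 183.4 − 0.04Q = 25.7 + 0.005Q → Q* = 3504.44444, P* = 43.22222.
At the floor P = 63.875, quantity demanded = (183.4 − 63.875)/0.04 = 2988.125.
Sellers' marginal cost at Q' = 2988.125: 25.7 + 0.005·2988.125 = 40.64063.
ΔQ = 3504.44444 − 2988.125 = 516.31944; wedge = 63.875 − 40.64063 = 23.23437.
DWL = ½ × 516.31944 × 23.23437 = 5998.18.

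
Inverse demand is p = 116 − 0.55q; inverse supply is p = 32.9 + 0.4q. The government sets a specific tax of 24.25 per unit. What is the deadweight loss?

309.51

Competitive equilibrium: 116 − 0.55q = 32.9 + 0.4q → q* = 87.4737, p* = 67.8895.
With the tax, the buyer price exceeds the seller price by 24.25: (116 − 0.55q) − (32.9 + 0.4q) = 24.25 → q' = 61.9474.
Δq = 87.4737 − 61.9474 = 25.5263; the wedge equals the tax, 24.25.
The triangle = ½ × 25.5263 × 24.25 = 309.51.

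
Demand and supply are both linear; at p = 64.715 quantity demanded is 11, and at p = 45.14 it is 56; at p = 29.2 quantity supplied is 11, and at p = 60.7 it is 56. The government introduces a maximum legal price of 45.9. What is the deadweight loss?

31.36

Demand slope = (45.14 − 64.715)/(56 − 11) = −0.435, so p = 69.5 − 0.435q.
Supply slope = (60.7 − 29.2)/(56 − 11) = 0.7, so p = 21.5 + 0.7q.
Competitive equilibrium: 69.5 − 0.435q = 21.5 + 0.7q → q* = 42.2907, p* = 51.1035.
At the ceiling p = 45.9, quantity supplied = (45.9 − 21.5)/0.7 = 34.8571.
Willingness to pay at q' = 34.8571: 69.5 − 0.435·34.8571 = 54.3372.
Δq = 42.2907 − 34.8571 = 7.4336; wedge = 54.3372 − 45.9 = 8.4372.
Welfare loss = ½ × 7.4336 × 8.4372 = 31.36.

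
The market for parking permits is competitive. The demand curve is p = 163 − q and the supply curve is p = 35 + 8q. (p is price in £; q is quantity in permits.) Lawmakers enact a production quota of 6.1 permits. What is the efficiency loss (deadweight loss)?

Competitive equilibrium: 163 − q = 35 + 8q → q* = 14.2222, p* = 148.7778.
At q = 6.1: demand price = 163 − 1·6.1 = 156.9; supply price = 35 + 8·6.1 = 83.8.
Δq = 14.2222 − 6.1 = 8.1222; wedge = 156.9 − 83.8 = 73.1.
The triangle = ½ × 8.1222 × 73.1 = £296.87.

£296.87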